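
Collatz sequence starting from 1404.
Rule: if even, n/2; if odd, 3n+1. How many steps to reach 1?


1404 → 702 → 351 → 1054 → 527 → 1582 → 791 → 2374 → 1187 → 3562 → 1781 → 5344 → 2672 → 1336 → 668 → 334 → 167 → 502 → 251 → 754 → 377 → 1132 → 566 → 283 → 850 → 425 → 1276 → 638 → 319 → 958 → 479 → 1438 → 719 → 2158 → 1079 → 3238 → 1619 → 4858 → 2429 → 7288 → 3644 → 1822 → 911 → 2734 → 1367 → 4102 → 2051 → 6154 → 3077 → 9232 → 4616 → 2308 → 1154 → 577 → 1732 → 866 → 433 → 1300 → 650 → 325 → 976 → 488 → 244 → 122 → 61 → 184 → 92 → 46 → 23 → 70 → 35 → 106 → 53 → 160 → 80 → 40 → 20 → 10 → 5 → 16 → 8 → 4 → 2 → 1
Total steps = 83

83 steps


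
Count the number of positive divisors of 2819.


2819 = 2819^1
d(2819) = (1+1) = 2

2 divisors


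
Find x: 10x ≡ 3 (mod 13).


GCD(10, 13) = 1, unique solution
a^(-1) mod 13 = 4
x = 4 * 3 mod 13 = 12

x ≡ 12 (mod 13)


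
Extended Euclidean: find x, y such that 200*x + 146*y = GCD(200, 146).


Tabular extended Euclidean (each row: r = 200*s + 146*t):
r=200, s=1, t=0
r=146, s=0, t=1
q=1: r=54, s=1, t=-1   [200*(1) + 146*(-1) = 54]
q=2: r=38, s=-2, t=3   [200*(-2) + 146*(3) = 38]
q=1: r=16, s=3, t=-4   [200*(3) + 146*(-4) = 16]
q=2: r=6, s=-8, t=11   [200*(-8) + 146*(11) = 6]
q=2: r=4, s=19, t=-26   [200*(19) + 146*(-26) = 4]
q=1: r=2, s=-27, t=37   [200*(-27) + 146*(37) = 2]
q=2: r=0, s=73, t=-100   [200*(73) + 146*(-100) = 0]
GCD = 2; from the row with r=2: x=-27, y=37
Check: 200*(-27) + 146*(37) = -5400 + 5402 = 2

GCD = 2, x = -27, y = 37


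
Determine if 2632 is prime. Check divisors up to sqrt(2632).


2632 / 2 = 1316 (exact division)
2632 is NOT prime.

No, 2632 is not prime


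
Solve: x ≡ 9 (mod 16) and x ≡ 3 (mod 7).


M = 16*7 = 112
M1 = M/16 = 7, M2 = M/7 = 16
M1^(-1) mod 16 = 7, M2^(-1) mod 7 = 4
x = 9*7*7 + 3*16*4 = 633
633 mod 112 = 73
Check: 73 mod 16 = 9 ✓, 73 mod 7 = 3 ✓

x ≡ 73 (mod 112)


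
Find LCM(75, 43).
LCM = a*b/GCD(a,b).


GCD(75, 43) = 1
LCM = 75*43/1 = 3225/1 = 3225

LCM = 3225


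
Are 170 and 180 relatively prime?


Euclidean algorithm:
180 = 1 * 170 + 10
170 = 17 * 10 + 0
GCD(170, 180) = 10

No, not coprime (GCD = 10)


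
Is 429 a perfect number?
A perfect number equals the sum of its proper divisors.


Proper divisors of 429: 1, 3, 11, 13, 33, 39, 143
Sum = 1 + 3 + 11 + 13 + 33 + 39 + 143 = 243

No, 429 is not perfect (243 ≠ 429)


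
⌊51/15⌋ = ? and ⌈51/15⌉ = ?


51/15 = 3.4000
floor = 3
ceil = 4

floor = 3, ceil = 4


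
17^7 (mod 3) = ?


17^1 mod 3 = 2
17^2 mod 3 = 1
17^3 mod 3 = 2
17^4 mod 3 = 1
17^5 mod 3 = 2
17^6 mod 3 = 1
17^7 mod 3 = 2


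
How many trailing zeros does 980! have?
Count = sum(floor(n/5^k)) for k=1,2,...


floor(980/5) = 196
floor(980/25) = 39
floor(980/125) = 7
floor(980/625) = 1
Total = 243

243 trailing zeros


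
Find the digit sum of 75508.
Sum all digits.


7 + 5 + 5 + 0 + 8 = 25


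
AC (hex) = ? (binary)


AC (base 16) = 172 (decimal)
172 (decimal) = 10101100 (base 2)


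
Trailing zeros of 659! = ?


floor(659/5) = 131
floor(659/25) = 26
floor(659/125) = 5
floor(659/625) = 1
Total = 163

163 trailing zeros


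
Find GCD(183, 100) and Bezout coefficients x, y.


Tabular extended Euclidean (each row: r = 183*s + 100*t):
r=183, s=1, t=0
r=100, s=0, t=1
q=1: r=83, s=1, t=-1   [183*(1) + 100*(-1) = 83]
q=1: r=17, s=-1, t=2   [183*(-1) + 100*(2) = 17]
q=4: r=15, s=5, t=-9   [183*(5) + 100*(-9) = 15]
q=1: r=2, s=-6, t=11   [183*(-6) + 100*(11) = 2]
q=7: r=1, s=47, t=-86   [183*(47) + 100*(-86) = 1]
q=2: r=0, s=-100, t=183   [183*(-100) + 100*(183) = 0]
GCD = 1; from the row with r=1: x=47, y=-86
Check: 183*(47) + 100*(-86) = 8601 - 8600 = 1

GCD = 1, x = 47, y = -86


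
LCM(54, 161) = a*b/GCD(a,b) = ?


GCD(54, 161) = 1
LCM = 54*161/1 = 8694/1 = 8694

LCM = 8694


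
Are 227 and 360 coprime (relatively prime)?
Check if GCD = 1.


Euclidean algorithm:
360 = 1 * 227 + 133
227 = 1 * 133 + 94
133 = 1 * 94 + 39
94 = 2 * 39 + 16
39 = 2 * 16 + 7
16 = 2 * 7 + 2
7 = 3 * 2 + 1
2 = 2 * 1 + 0
GCD(227, 360) = 1

Yes, coprime (GCD = 1)


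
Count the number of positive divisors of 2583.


2583 = 3^2 × 7^1 × 41^1
d(2583) = (2+1) × (1+1) × (1+1) = 12

12 divisors


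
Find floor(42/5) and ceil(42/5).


42/5 = 8.4000
floor = 8
ceil = 9

floor = 8, ceil = 9


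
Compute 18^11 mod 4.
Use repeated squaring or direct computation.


18^1 mod 4 = 2
18^2 mod 4 = 0
18^3 mod 4 = 0
18^4 mod 4 = 0
18^5 mod 4 = 0
18^6 mod 4 = 0
18^7 mod 4 = 0
18^8 mod 4 = 0
18^9 mod 4 = 0
18^10 mod 4 = 0
18^11 mod 4 = 0


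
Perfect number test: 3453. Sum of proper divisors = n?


Proper divisors of 3453: 1, 3, 1151
Sum = 1 + 3 + 1151 = 1155

No, 3453 is not perfect (1155 ≠ 3453)


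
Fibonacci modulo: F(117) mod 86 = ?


F(k) mod 86 for k=1..117:
1, 1, 2, 3, 5, 8, 13, 21, 34, 55, 3, 58, 61, 33, 8, 41, 49, 4, 53, 57, 24, 81, 19, 14, 33, 47, 80, 41, 35, 76, 25, 15, 40, 55, 9, 64, 73, 51, 38, 3, 41, 44, 85, 43, 42, 85, 41, 40, 81, 35, 30, 65, 9, 74, 83, 71, 68, 53, 35, 2, 37, 39, 76, 29, 19, 48, 67, 29, 10, 39, 49, 2, 51, 53, 18, 71, 3, 74, 77, 65, 56, 35, 5, 40, 45, 85, 44, 43, 1, 44, 45, 3, 48, 51, 13, 64, 77, 55, 46, 15, 61, 76, 51, 41, 6, 47, 53, 14, 67, 81, 62, 57, 33, 4, 37, 41, 78
F(117) mod 86 = 78


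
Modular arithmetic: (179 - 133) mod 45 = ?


179 - 133 = 46
46 mod 45 = 1


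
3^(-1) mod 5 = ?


Use the extended Euclidean algorithm on (5, 3); each row r = 5*s + 3*t:
r=5, s=1, t=0
r=3, s=0, t=1
q=1: r=2, s=1, t=-1   [5*(1) + 3*(-1) = 2]
q=1: r=1, s=-1, t=2   [5*(-1) + 3*(2) = 1]
q=2: r=0, s=3, t=-5   [5*(3) + 3*(-5) = 0]
GCD = 1 with t = 2, so 3*(2) ≡ 1 (mod 5)
Inverse = 2 mod 5 = 2
Check: 3 * 2 = 6 ≡ 1 (mod 5)

3^(-1) ≡ 2 (mod 5)


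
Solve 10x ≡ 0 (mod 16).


GCD(10, 16) = 2 divides 0
Divide: 5x ≡ 0 (mod 8)
x ≡ 0 (mod 8)


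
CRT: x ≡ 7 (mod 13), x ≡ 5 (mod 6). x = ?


M = 13*6 = 78
M1 = M/13 = 6, M2 = M/6 = 13
M1^(-1) mod 13 = 11, M2^(-1) mod 6 = 1
x = 7*6*11 + 5*13*1 = 527
527 mod 78 = 59
Check: 59 mod 13 = 7 ✓, 59 mod 6 = 5 ✓

x ≡ 59 (mod 78)


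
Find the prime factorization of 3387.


3387 / 3 = 1129
1129 / 1129 = 1
3387 = 3 × 1129


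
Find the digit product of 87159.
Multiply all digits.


8 × 7 × 1 × 5 × 9 = 2520


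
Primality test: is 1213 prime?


Check divisors up to sqrt(1213) = 34.8281
No divisors found.
1213 is prime.

Yes, 1213 is prime


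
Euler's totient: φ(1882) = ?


1882 = 2 × 941
Prime factors: 2, 941
φ(1882) = 1882 × (1-1/2) × (1-1/941)
= 1882 × 1/2 × 940/941 = 940

φ(1882) = 940


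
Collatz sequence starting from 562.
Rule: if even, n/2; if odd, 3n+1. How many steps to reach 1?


562 → 281 → 844 → 422 → 211 → 634 → 317 → 952 → 476 → 238 → 119 → 358 → 179 → 538 → 269 → 808 → 404 → 202 → 101 → 304 → 152 → 76 → 38 → 19 → 58 → 29 → 88 → 44 → 22 → 11 → 34 → 17 → 52 → 26 → 13 → 40 → 20 → 10 → 5 → 16 → 8 → 4 → 2 → 1
Total steps = 43

43 steps


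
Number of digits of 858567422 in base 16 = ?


858567422 in base 16 = 332CB2FE
Number of digits = 8

8 digits (base 16)


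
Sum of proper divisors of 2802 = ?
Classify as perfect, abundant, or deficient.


Proper divisors: 1, 2, 3, 6, 467, 934, 1401
Sum = 1 + 2 + 3 + 6 + 467 + 934 + 1401 = 2814
2814 > 2802 → abundant

s(2802) = 2814 (abundant)


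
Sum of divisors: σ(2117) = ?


Divisors of 2117: 1, 29, 73, 2117
Sum = 1 + 29 + 73 + 2117 = 2220

σ(2117) = 2220


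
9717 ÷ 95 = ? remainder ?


9717 = 95 * 102 + 27
Check: 9690 + 27 = 9717

q = 102, r = 27


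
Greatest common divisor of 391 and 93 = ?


391 = 4 * 93 + 19
93 = 4 * 19 + 17
19 = 1 * 17 + 2
17 = 8 * 2 + 1
2 = 2 * 1 + 0
GCD = 1


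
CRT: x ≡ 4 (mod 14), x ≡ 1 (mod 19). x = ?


M = 14*19 = 266
M1 = M/14 = 19, M2 = M/19 = 14
M1^(-1) mod 14 = 3, M2^(-1) mod 19 = 15
x = 4*19*3 + 1*14*15 = 438
438 mod 266 = 172
Check: 172 mod 14 = 4 ✓, 172 mod 19 = 1 ✓

x ≡ 172 (mod 266)


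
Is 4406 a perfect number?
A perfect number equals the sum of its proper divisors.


Proper divisors of 4406: 1, 2, 2203
Sum = 1 + 2 + 2203 = 2206

No, 4406 is not perfect (2206 ≠ 4406)


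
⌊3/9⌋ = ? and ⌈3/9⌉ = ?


3/9 = 0.3333
floor = 0
ceil = 1

floor = 0, ceil = 1


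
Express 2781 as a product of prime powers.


2781 / 3 = 927
927 / 3 = 309
309 / 3 = 103
103 / 103 = 1
2781 = 3^3 × 103


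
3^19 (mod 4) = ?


3^1 mod 4 = 3
3^2 mod 4 = 1
3^3 mod 4 = 3
3^4 mod 4 = 1
3^5 mod 4 = 3
3^6 mod 4 = 1
3^7 mod 4 = 3
3^8 mod 4 = 1
3^9 mod 4 = 3
3^10 mod 4 = 1
3^11 mod 4 = 3
3^12 mod 4 = 1
3^13 mod 4 = 3
3^14 mod 4 = 1
3^15 mod 4 = 3
3^16 mod 4 = 1
3^17 mod 4 = 3
3^18 mod 4 = 1
3^19 mod 4 = 3


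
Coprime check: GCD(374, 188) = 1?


Euclidean algorithm:
374 = 1 * 188 + 186
188 = 1 * 186 + 2
186 = 93 * 2 + 0
GCD(374, 188) = 2

No, not coprime (GCD = 2)


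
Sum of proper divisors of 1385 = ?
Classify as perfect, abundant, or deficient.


Proper divisors: 1, 5, 277
Sum = 1 + 5 + 277 = 283
283 < 1385 → deficient

s(1385) = 283 (deficient)


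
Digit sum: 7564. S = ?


7 + 5 + 6 + 4 = 22


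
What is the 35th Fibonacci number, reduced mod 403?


F(k) mod 403 for k=1..35:
1, 1, 2, 3, 5, 8, 13, 21, 34, 55, 89, 144, 233, 377, 207, 181, 388, 166, 151, 317, 65, 382, 44, 23, 67, 90, 157, 247, 1, 248, 249, 94, 343, 34, 377
F(35) mod 403 = 377


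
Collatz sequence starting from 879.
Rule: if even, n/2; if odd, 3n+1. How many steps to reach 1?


879 → 2638 → 1319 → 3958 → 1979 → 5938 → 2969 → 8908 → 4454 → 2227 → 6682 → 3341 → 10024 → 5012 → 2506 → 1253 → 3760 → 1880 → 940 → 470 → 235 → 706 → 353 → 1060 → 530 → 265 → 796 → 398 → 199 → 598 → 299 → 898 → 449 → 1348 → 674 → 337 → 1012 → 506 → 253 → 760 → 380 → 190 → 95 → 286 → 143 → 430 → 215 → 646 → 323 → 970 → 485 → 1456 → 728 → 364 → 182 → 91 → 274 → 137 → 412 → 206 → 103 → 310 → 155 → 466 → 233 → 700 → 350 → 175 → 526 → 263 → 790 → 395 → 1186 → 593 → 1780 → 890 → 445 → 1336 → 668 → 334 → 167 → 502 → 251 → 754 → 377 → 1132 → 566 → 283 → 850 → 425 → 1276 → 638 → 319 → 958 → 479 → 1438 → 719 → 2158 → 1079 → 3238 → 1619 → 4858 → 2429 → 7288 → 3644 → 1822 → 911 → 2734 → 1367 → 4102 → 2051 → 6154 → 3077 → 9232 → 4616 → 2308 → 1154 → 577 → 1732 → 866 → 433 → 1300 → 650 → 325 → 976 → 488 → 244 → 122 → 61 → 184 → 92 → 46 → 23 → 70 → 35 → 106 → 53 → 160 → 80 → 40 → 20 → 10 → 5 → 16 → 8 → 4 → 2 → 1
Total steps = 147

147 steps


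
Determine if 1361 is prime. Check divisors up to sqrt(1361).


Check divisors up to sqrt(1361) = 36.8917
No divisors found.
1361 is prime.

Yes, 1361 is prime


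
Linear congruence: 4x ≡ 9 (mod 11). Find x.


GCD(4, 11) = 1, unique solution
a^(-1) mod 11 = 3
x = 3 * 9 mod 11 = 5

x ≡ 5 (mod 11)


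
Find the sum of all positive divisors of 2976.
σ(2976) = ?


Divisors of 2976: 1, 2, 3, 4, 6, 8, 12, 16, 24, 31, 32, 48, 62, 93, 96, 124, 186, 248, 372, 496, 744, 992, 1488, 2976
Sum = 1 + 2 + 3 + 4 + 6 + 8 + 12 + 16 + 24 + 31 + 32 + 48 + 62 + 93 + 96 + 124 + 186 + 248 + 372 + 496 + 744 + 992 + 1488 + 2976 = 8064

σ(2976) = 8064


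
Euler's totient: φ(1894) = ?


1894 = 2 × 947
Prime factors: 2, 947
φ(1894) = 1894 × (1-1/2) × (1-1/947)
= 1894 × 1/2 × 946/947 = 946

φ(1894) = 946


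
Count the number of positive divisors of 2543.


2543 = 2543^1
d(2543) = (1+1) = 2

2 divisors


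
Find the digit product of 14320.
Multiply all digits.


1 × 4 × 3 × 2 × 0 = 0


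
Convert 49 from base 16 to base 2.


49 (base 16) = 73 (decimal)
73 (decimal) = 1001001 (base 2)


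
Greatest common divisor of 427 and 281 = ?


427 = 1 * 281 + 146
281 = 1 * 146 + 135
146 = 1 * 135 + 11
135 = 12 * 11 + 3
11 = 3 * 3 + 2
3 = 1 * 2 + 1
2 = 2 * 1 + 0
GCD = 1


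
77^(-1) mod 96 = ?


Use the extended Euclidean algorithm on (96, 77); each row r = 96*s + 77*t:
r=96, s=1, t=0
r=77, s=0, t=1
q=1: r=19, s=1, t=-1   [96*(1) + 77*(-1) = 19]
q=4: r=1, s=-4, t=5   [96*(-4) + 77*(5) = 1]
q=19: r=0, s=77, t=-96   [96*(77) + 77*(-96) = 0]
GCD = 1 with t = 5, so 77*(5) ≡ 1 (mod 96)
Inverse = 5 mod 96 = 5
Check: 77 * 5 = 385 ≡ 1 (mod 96)

77^(-1) ≡ 5 (mod 96)


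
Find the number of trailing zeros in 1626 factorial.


floor(1626/5) = 325
floor(1626/25) = 65
floor(1626/125) = 13
floor(1626/625) = 2
Total = 405

405 trailing zeros


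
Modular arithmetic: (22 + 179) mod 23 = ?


22 + 179 = 201
201 mod 23 = 17


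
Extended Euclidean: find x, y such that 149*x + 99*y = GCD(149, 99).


Tabular extended Euclidean (each row: r = 149*s + 99*t):
r=149, s=1, t=0
r=99, s=0, t=1
q=1: r=50, s=1, t=-1   [149*(1) + 99*(-1) = 50]
q=1: r=49, s=-1, t=2   [149*(-1) + 99*(2) = 49]
q=1: r=1, s=2, t=-3   [149*(2) + 99*(-3) = 1]
q=49: r=0, s=-99, t=149   [149*(-99) + 99*(149) = 0]
GCD = 1; from the row with r=1: x=2, y=-3
Check: 149*(2) + 99*(-3) = 298 - 297 = 1

GCD = 1, x = 2, y = -3


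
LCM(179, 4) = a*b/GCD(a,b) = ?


GCD(179, 4) = 1
LCM = 179*4/1 = 716/1 = 716

LCM = 716


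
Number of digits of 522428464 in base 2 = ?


522428464 in base 2 = 11111001000111010000000110000
Number of digits = 29

29 digits (base 2)


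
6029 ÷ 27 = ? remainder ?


6029 = 27 * 223 + 8
Check: 6021 + 8 = 6029

q = 223, r = 8


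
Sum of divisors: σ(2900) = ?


Divisors of 2900: 1, 2, 4, 5, 10, 20, 25, 29, 50, 58, 100, 116, 145, 290, 580, 725, 1450, 2900
Sum = 1 + 2 + 4 + 5 + 10 + 20 + 25 + 29 + 50 + 58 + 100 + 116 + 145 + 290 + 580 + 725 + 1450 + 2900 = 6510

σ(2900) = 6510


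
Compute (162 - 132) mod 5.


162 - 132 = 30
30 mod 5 = 0


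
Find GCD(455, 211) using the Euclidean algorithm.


455 = 2 * 211 + 33
211 = 6 * 33 + 13
33 = 2 * 13 + 7
13 = 1 * 7 + 6
7 = 1 * 6 + 1
6 = 6 * 1 + 0
GCD = 1


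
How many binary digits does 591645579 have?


591645579 in base 2 = 100011010000111100101110001011
Number of digits = 30

30 digits (base 2)


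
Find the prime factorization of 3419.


3419 / 13 = 263
263 / 263 = 1
3419 = 13 × 263


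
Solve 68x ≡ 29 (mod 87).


GCD(68, 87) = 1, unique solution
a^(-1) mod 87 = 32
x = 32 * 29 mod 87 = 58

x ≡ 58 (mod 87)


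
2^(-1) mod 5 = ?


Use the extended Euclidean algorithm on (5, 2); each row r = 5*s + 2*t:
r=5, s=1, t=0
r=2, s=0, t=1
q=2: r=1, s=1, t=-2   [5*(1) + 2*(-2) = 1]
q=2: r=0, s=-2, t=5   [5*(-2) + 2*(5) = 0]
GCD = 1 with t = -2, so 2*(-2) ≡ 1 (mod 5)
Inverse = -2 mod 5 = 3
Check: 2 * 3 = 6 ≡ 1 (mod 5)

2^(-1) ≡ 3 (mod 5)


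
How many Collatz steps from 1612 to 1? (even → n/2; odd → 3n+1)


1612 → 806 → 403 → 1210 → 605 → 1816 → 908 → 454 → 227 → 682 → 341 → 1024 → 512 → 256 → 128 → 64 → 32 → 16 → 8 → 4 → 2 → 1
Total steps = 21

21 steps


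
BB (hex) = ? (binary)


BB (base 16) = 187 (decimal)
187 (decimal) = 10111011 (base 2)


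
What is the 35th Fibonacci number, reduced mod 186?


F(k) mod 186 for k=1..35:
1, 1, 2, 3, 5, 8, 13, 21, 34, 55, 89, 144, 47, 5, 52, 57, 109, 166, 89, 69, 158, 41, 13, 54, 67, 121, 2, 123, 125, 62, 1, 63, 64, 127, 5
F(35) mod 186 = 5


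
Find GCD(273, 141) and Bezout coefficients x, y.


Tabular extended Euclidean (each row: r = 273*s + 141*t):
r=273, s=1, t=0
r=141, s=0, t=1
q=1: r=132, s=1, t=-1   [273*(1) + 141*(-1) = 132]
q=1: r=9, s=-1, t=2   [273*(-1) + 141*(2) = 9]
q=14: r=6, s=15, t=-29   [273*(15) + 141*(-29) = 6]
q=1: r=3, s=-16, t=31   [273*(-16) + 141*(31) = 3]
q=2: r=0, s=47, t=-91   [273*(47) + 141*(-91) = 0]
GCD = 3; from the row with r=3: x=-16, y=31
Check: 273*(-16) + 141*(31) = -4368 + 4371 = 3

GCD = 3, x = -16, y = 31


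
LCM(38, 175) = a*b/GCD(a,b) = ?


GCD(38, 175) = 1
LCM = 38*175/1 = 6650/1 = 6650

LCM = 6650


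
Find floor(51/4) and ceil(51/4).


51/4 = 12.7500
floor = 12
ceil = 13

floor = 12, ceil = 13


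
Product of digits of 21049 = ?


2 × 1 × 0 × 4 × 9 = 0


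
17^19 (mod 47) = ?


17^1 mod 47 = 17
17^2 mod 47 = 7
17^3 mod 47 = 25
17^4 mod 47 = 2
17^5 mod 47 = 34
17^6 mod 47 = 14
17^7 mod 47 = 3
17^8 mod 47 = 4
17^9 mod 47 = 21
17^10 mod 47 = 28
17^11 mod 47 = 6
17^12 mod 47 = 8
17^13 mod 47 = 42
17^14 mod 47 = 9
17^15 mod 47 = 12
17^16 mod 47 = 16
17^17 mod 47 = 37
17^18 mod 47 = 18
17^19 mod 47 = 24


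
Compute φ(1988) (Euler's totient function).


1988 = 2^2 × 7 × 71
Prime factors: 2, 7, 71
φ(1988) = 1988 × (1-1/2) × (1-1/7) × (1-1/71)
= 1988 × 1/2 × 6/7 × 70/71 = 840

φ(1988) = 840


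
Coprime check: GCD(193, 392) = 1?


Euclidean algorithm:
392 = 2 * 193 + 6
193 = 32 * 6 + 1
6 = 6 * 1 + 0
GCD(193, 392) = 1

Yes, coprime (GCD = 1)


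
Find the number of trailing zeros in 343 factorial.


floor(343/5) = 68
floor(343/25) = 13
floor(343/125) = 2
Total = 83

83 trailing zeros


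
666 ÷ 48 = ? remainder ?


666 = 48 * 13 + 42
Check: 624 + 42 = 666

q = 13, r = 42


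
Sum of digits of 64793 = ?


6 + 4 + 7 + 9 + 3 = 29


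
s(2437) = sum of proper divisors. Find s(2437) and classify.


Proper divisors: 1
Sum = 1 = 1
1 < 2437 → deficient

s(2437) = 1 (deficient)


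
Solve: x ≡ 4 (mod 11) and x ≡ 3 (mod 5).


M = 11*5 = 55
M1 = M/11 = 5, M2 = M/5 = 11
M1^(-1) mod 11 = 9, M2^(-1) mod 5 = 1
x = 4*5*9 + 3*11*1 = 213
213 mod 55 = 48
Check: 48 mod 11 = 4 ✓, 48 mod 5 = 3 ✓

x ≡ 48 (mod 55)


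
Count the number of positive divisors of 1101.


1101 = 3^1 × 367^1
d(1101) = (1+1) × (1+1) = 4

4 divisors


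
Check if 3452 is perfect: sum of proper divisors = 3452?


Proper divisors of 3452: 1, 2, 4, 863, 1726
Sum = 1 + 2 + 4 + 863 + 1726 = 2596

No, 3452 is not perfect (2596 ≠ 3452)


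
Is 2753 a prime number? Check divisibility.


Check divisors up to sqrt(2753) = 52.4690
No divisors found.
2753 is prime.

Yes, 2753 is prime


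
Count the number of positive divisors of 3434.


3434 = 2^1 × 17^1 × 101^1
d(3434) = (1+1) × (1+1) × (1+1) = 8

8 divisors


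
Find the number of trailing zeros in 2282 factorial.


floor(2282/5) = 456
floor(2282/25) = 91
floor(2282/125) = 18
floor(2282/625) = 3
Total = 568

568 trailing zeros


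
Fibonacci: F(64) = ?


Sequence: 1, 1, 2, 3, 5, 8, 13, 21, 34, 55, 89, 144, 233, 377, 610, 987, 1597, 2584, 4181, 6765, 10946, 17711, 28657, 46368, 75025, 121393, 196418, 317811, 514229, 832040, 1346269, 2178309, 3524578, 5702887, 9227465, 14930352, 24157817, 39088169, 63245986, 102334155, 165580141, 267914296, 433494437, 701408733, 1134903170, 1836311903, 2971215073, 4807526976, 7778742049, 12586269025, 20365011074, 32951280099, 53316291173, 86267571272, 139583862445, 225851433717, 365435296162, 591286729879, 956722026041, 1548008755920, 2504730781961, 4052739537881, 6557470319842, 10610209857723
F(64) = 10610209857723


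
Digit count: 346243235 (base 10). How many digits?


346243235 has 9 digits in base 10
floor(log10(346243235)) + 1 = floor(8.5394) + 1 = 9

9 digits (base 10)


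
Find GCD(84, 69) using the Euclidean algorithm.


84 = 1 * 69 + 15
69 = 4 * 15 + 9
15 = 1 * 9 + 6
9 = 1 * 6 + 3
6 = 2 * 3 + 0
GCD = 3


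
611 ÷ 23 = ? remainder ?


611 = 23 * 26 + 13
Check: 598 + 13 = 611

q = 26, r = 13


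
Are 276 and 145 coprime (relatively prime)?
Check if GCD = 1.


Euclidean algorithm:
276 = 1 * 145 + 131
145 = 1 * 131 + 14
131 = 9 * 14 + 5
14 = 2 * 5 + 4
5 = 1 * 4 + 1
4 = 4 * 1 + 0
GCD(276, 145) = 1

Yes, coprime (GCD = 1)


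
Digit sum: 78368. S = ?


7 + 8 + 3 + 6 + 8 = 32


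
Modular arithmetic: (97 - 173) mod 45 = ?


97 - 173 = -76
-76 mod 45 = 14


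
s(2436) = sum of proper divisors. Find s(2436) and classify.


Proper divisors: 1, 2, 3, 4, 6, 7, 12, 14, 21, 28, 29, 42, 58, 84, 87, 116, 174, 203, 348, 406, 609, 812, 1218
Sum = 1 + 2 + 3 + 4 + 6 + 7 + 12 + 14 + 21 + 28 + 29 + 42 + 58 + 84 + 87 + 116 + 174 + 203 + 348 + 406 + 609 + 812 + 1218 = 4284
4284 > 2436 → abundant

s(2436) = 4284 (abundant)


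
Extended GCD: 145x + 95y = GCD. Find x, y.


Tabular extended Euclidean (each row: r = 145*s + 95*t):
r=145, s=1, t=0
r=95, s=0, t=1
q=1: r=50, s=1, t=-1   [145*(1) + 95*(-1) = 50]
q=1: r=45, s=-1, t=2   [145*(-1) + 95*(2) = 45]
q=1: r=5, s=2, t=-3   [145*(2) + 95*(-3) = 5]
q=9: r=0, s=-19, t=29   [145*(-19) + 95*(29) = 0]
GCD = 5; from the row with r=5: x=2, y=-3
Check: 145*(2) + 95*(-3) = 290 - 285 = 5

GCD = 5, x = 2, y = -3


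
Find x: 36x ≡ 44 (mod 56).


GCD(36, 56) = 4 divides 44
Divide: 9x ≡ 11 (mod 14)
x ≡ 9 (mod 14)


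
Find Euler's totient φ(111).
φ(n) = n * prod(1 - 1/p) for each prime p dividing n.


111 = 3 × 37
Prime factors: 3, 37
φ(111) = 111 × (1-1/3) × (1-1/37)
= 111 × 2/3 × 36/37 = 72

φ(111) = 72


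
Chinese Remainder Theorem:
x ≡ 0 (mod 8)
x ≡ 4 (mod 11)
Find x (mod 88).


M = 8*11 = 88
M1 = M/8 = 11, M2 = M/11 = 8
M1^(-1) mod 8 = 3, M2^(-1) mod 11 = 7
x = 0*11*3 + 4*8*7 = 224
224 mod 88 = 48
Check: 48 mod 8 = 0 ✓, 48 mod 11 = 4 ✓

x ≡ 48 (mod 88)


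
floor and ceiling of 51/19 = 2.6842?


51/19 = 2.6842
floor = 2
ceil = 3

floor = 2, ceil = 3


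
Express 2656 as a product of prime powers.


2656 / 2 = 1328
1328 / 2 = 664
664 / 2 = 332
332 / 2 = 166
166 / 2 = 83
83 / 83 = 1
2656 = 2^5 × 83


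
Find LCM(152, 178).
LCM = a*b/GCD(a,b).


GCD(152, 178) = 2
LCM = 152*178/2 = 27056/2 = 13528

LCM = 13528


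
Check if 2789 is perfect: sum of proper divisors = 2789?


Proper divisors of 2789: 1
Sum = 1 = 1

No, 2789 is not perfect (1 ≠ 2789)


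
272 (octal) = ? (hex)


272 (base 8) = 186 (decimal)
186 (decimal) = BA (base 16)


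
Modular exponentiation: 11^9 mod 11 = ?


11^1 mod 11 = 0
11^2 mod 11 = 0
11^3 mod 11 = 0
11^4 mod 11 = 0
11^5 mod 11 = 0
11^6 mod 11 = 0
11^7 mod 11 = 0
11^8 mod 11 = 0
11^9 mod 11 = 0


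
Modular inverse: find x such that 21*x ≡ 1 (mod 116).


Use the extended Euclidean algorithm on (116, 21); each row r = 116*s + 21*t:
r=116, s=1, t=0
r=21, s=0, t=1
q=5: r=11, s=1, t=-5   [116*(1) + 21*(-5) = 11]
q=1: r=10, s=-1, t=6   [116*(-1) + 21*(6) = 10]
q=1: r=1, s=2, t=-11   [116*(2) + 21*(-11) = 1]
q=10: r=0, s=-21, t=116   [116*(-21) + 21*(116) = 0]
GCD = 1 with t = -11, so 21*(-11) ≡ 1 (mod 116)
Inverse = -11 mod 116 = 105
Check: 21 * 105 = 2205 ≡ 1 (mod 116)

21^(-1) ≡ 105 (mod 116)


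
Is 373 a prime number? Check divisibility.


Check divisors up to sqrt(373) = 19.3132
No divisors found.
373 is prime.

Yes, 373 is prime


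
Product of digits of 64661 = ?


6 × 4 × 6 × 6 × 1 = 864


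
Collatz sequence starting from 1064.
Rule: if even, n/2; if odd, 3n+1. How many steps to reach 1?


1064 → 532 → 266 → 133 → 400 → 200 → 100 → 50 → 25 → 76 → 38 → 19 → 58 → 29 → 88 → 44 → 22 → 11 → 34 → 17 → 52 → 26 → 13 → 40 → 20 → 10 → 5 → 16 → 8 → 4 → 2 → 1
Total steps = 31

31 steps


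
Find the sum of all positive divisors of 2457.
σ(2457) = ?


Divisors of 2457: 1, 3, 7, 9, 13, 21, 27, 39, 63, 91, 117, 189, 273, 351, 819, 2457
Sum = 1 + 3 + 7 + 9 + 13 + 21 + 27 + 39 + 63 + 91 + 117 + 189 + 273 + 351 + 819 + 2457 = 4480

σ(2457) = 4480


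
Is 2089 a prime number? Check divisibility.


Check divisors up to sqrt(2089) = 45.7056
No divisors found.
2089 is prime.

Yes, 2089 is prime


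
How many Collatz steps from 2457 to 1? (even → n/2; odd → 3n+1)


2457 → 7372 → 3686 → 1843 → 5530 → 2765 → 8296 → 4148 → 2074 → 1037 → 3112 → 1556 → 778 → 389 → 1168 → 584 → 292 → 146 → 73 → 220 → 110 → 55 → 166 → 83 → 250 → 125 → 376 → 188 → 94 → 47 → 142 → 71 → 214 → 107 → 322 → 161 → 484 → 242 → 121 → 364 → 182 → 91 → 274 → 137 → 412 → 206 → 103 → 310 → 155 → 466 → 233 → 700 → 350 → 175 → 526 → 263 → 790 → 395 → 1186 → 593 → 1780 → 890 → 445 → 1336 → 668 → 334 → 167 → 502 → 251 → 754 → 377 → 1132 → 566 → 283 → 850 → 425 → 1276 → 638 → 319 → 958 → 479 → 1438 → 719 → 2158 → 1079 → 3238 → 1619 → 4858 → 2429 → 7288 → 3644 → 1822 → 911 → 2734 → 1367 → 4102 → 2051 → 6154 → 3077 → 9232 → 4616 → 2308 → 1154 → 577 → 1732 → 866 → 433 → 1300 → 650 → 325 → 976 → 488 → 244 → 122 → 61 → 184 → 92 → 46 → 23 → 70 → 35 → 106 → 53 → 160 → 80 → 40 → 20 → 10 → 5 → 16 → 8 → 4 → 2 → 1
Total steps = 133

133 steps


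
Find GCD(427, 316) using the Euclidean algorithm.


427 = 1 * 316 + 111
316 = 2 * 111 + 94
111 = 1 * 94 + 17
94 = 5 * 17 + 9
17 = 1 * 9 + 8
9 = 1 * 8 + 1
8 = 8 * 1 + 0
GCD = 1


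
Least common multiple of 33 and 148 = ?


GCD(33, 148) = 1
LCM = 33*148/1 = 4884/1 = 4884

LCM = 4884


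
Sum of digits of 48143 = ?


4 + 8 + 1 + 4 + 3 = 20


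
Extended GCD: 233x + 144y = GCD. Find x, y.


Tabular extended Euclidean (each row: r = 233*s + 144*t):
r=233, s=1, t=0
r=144, s=0, t=1
q=1: r=89, s=1, t=-1   [233*(1) + 144*(-1) = 89]
q=1: r=55, s=-1, t=2   [233*(-1) + 144*(2) = 55]
q=1: r=34, s=2, t=-3   [233*(2) + 144*(-3) = 34]
q=1: r=21, s=-3, t=5   [233*(-3) + 144*(5) = 21]
q=1: r=13, s=5, t=-8   [233*(5) + 144*(-8) = 13]
q=1: r=8, s=-8, t=13   [233*(-8) + 144*(13) = 8]
q=1: r=5, s=13, t=-21   [233*(13) + 144*(-21) = 5]
q=1: r=3, s=-21, t=34   [233*(-21) + 144*(34) = 3]
q=1: r=2, s=34, t=-55   [233*(34) + 144*(-55) = 2]
q=1: r=1, s=-55, t=89   [233*(-55) + 144*(89) = 1]
q=2: r=0, s=144, t=-233   [233*(144) + 144*(-233) = 0]
GCD = 1; from the row with r=1: x=-55, y=89
Check: 233*(-55) + 144*(89) = -12815 + 12816 = 1

GCD = 1, x = -55, y = 89


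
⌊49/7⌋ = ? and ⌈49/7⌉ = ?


49/7 = 7.0000
floor = 7
ceil = 7

floor = 7, ceil = 7


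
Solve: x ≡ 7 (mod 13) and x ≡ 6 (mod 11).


M = 13*11 = 143
M1 = M/13 = 11, M2 = M/11 = 13
M1^(-1) mod 13 = 6, M2^(-1) mod 11 = 6
x = 7*11*6 + 6*13*6 = 930
930 mod 143 = 72
Check: 72 mod 13 = 7 ✓, 72 mod 11 = 6 ✓

x ≡ 72 (mod 143)


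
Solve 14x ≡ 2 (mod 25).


GCD(14, 25) = 1, unique solution
a^(-1) mod 25 = 9
x = 9 * 2 mod 25 = 18

x ≡ 18 (mod 25)


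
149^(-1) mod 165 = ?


Use the extended Euclidean algorithm on (165, 149); each row r = 165*s + 149*t:
r=165, s=1, t=0
r=149, s=0, t=1
q=1: r=16, s=1, t=-1   [165*(1) + 149*(-1) = 16]
q=9: r=5, s=-9, t=10   [165*(-9) + 149*(10) = 5]
q=3: r=1, s=28, t=-31   [165*(28) + 149*(-31) = 1]
q=5: r=0, s=-149, t=165   [165*(-149) + 149*(165) = 0]
GCD = 1 with t = -31, so 149*(-31) ≡ 1 (mod 165)
Inverse = -31 mod 165 = 134
Check: 149 * 134 = 19966 ≡ 1 (mod 165)

149^(-1) ≡ 134 (mod 165)


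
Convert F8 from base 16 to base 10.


F8 (base 16) = 248 (decimal)
248 (decimal) = 248 (base 10)


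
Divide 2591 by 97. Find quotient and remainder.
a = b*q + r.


2591 = 97 * 26 + 69
Check: 2522 + 69 = 2591

q = 26, r = 69


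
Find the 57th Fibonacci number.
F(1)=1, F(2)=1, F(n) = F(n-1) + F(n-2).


Sequence: 1, 1, 2, 3, 5, 8, 13, 21, 34, 55, 89, 144, 233, 377, 610, 987, 1597, 2584, 4181, 6765, 10946, 17711, 28657, 46368, 75025, 121393, 196418, 317811, 514229, 832040, 1346269, 2178309, 3524578, 5702887, 9227465, 14930352, 24157817, 39088169, 63245986, 102334155, 165580141, 267914296, 433494437, 701408733, 1134903170, 1836311903, 2971215073, 4807526976, 7778742049, 12586269025, 20365011074, 32951280099, 53316291173, 86267571272, 139583862445, 225851433717, 365435296162
F(57) = 365435296162


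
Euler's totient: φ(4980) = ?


4980 = 2^2 × 3 × 5 × 83
Prime factors: 2, 3, 5, 83
φ(4980) = 4980 × (1-1/2) × (1-1/3) × (1-1/5) × (1-1/83)
= 4980 × 1/2 × 2/3 × 4/5 × 82/83 = 1312

φ(4980) = 1312


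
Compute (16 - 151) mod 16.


16 - 151 = -135
-135 mod 16 = 9


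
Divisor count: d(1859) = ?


1859 = 11^1 × 13^2
d(1859) = (1+1) × (2+1) = 6

6 divisors


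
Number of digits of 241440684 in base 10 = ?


241440684 has 9 digits in base 10
floor(log10(241440684)) + 1 = floor(8.3828) + 1 = 9

9 digits (base 10)


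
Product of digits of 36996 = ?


3 × 6 × 9 × 9 × 6 = 8748


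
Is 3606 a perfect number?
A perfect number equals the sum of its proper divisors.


Proper divisors of 3606: 1, 2, 3, 6, 601, 1202, 1803
Sum = 1 + 2 + 3 + 6 + 601 + 1202 + 1803 = 3618

No, 3606 is not perfect (3618 ≠ 3606)


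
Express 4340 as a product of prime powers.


4340 / 2 = 2170
2170 / 2 = 1085
1085 / 5 = 217
217 / 7 = 31
31 / 31 = 1
4340 = 2^2 × 5 × 7 × 31


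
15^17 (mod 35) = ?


15^1 mod 35 = 15
15^2 mod 35 = 15
15^3 mod 35 = 15
15^4 mod 35 = 15
15^5 mod 35 = 15
15^6 mod 35 = 15
15^7 mod 35 = 15
15^8 mod 35 = 15
15^9 mod 35 = 15
15^10 mod 35 = 15
15^11 mod 35 = 15
15^12 mod 35 = 15
15^13 mod 35 = 15
15^14 mod 35 = 15
15^15 mod 35 = 15
15^16 mod 35 = 15
15^17 mod 35 = 15


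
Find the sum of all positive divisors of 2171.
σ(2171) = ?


Divisors of 2171: 1, 13, 167, 2171
Sum = 1 + 13 + 167 + 2171 = 2352

σ(2171) = 2352


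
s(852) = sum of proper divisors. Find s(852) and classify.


Proper divisors: 1, 2, 3, 4, 6, 12, 71, 142, 213, 284, 426
Sum = 1 + 2 + 3 + 4 + 6 + 12 + 71 + 142 + 213 + 284 + 426 = 1164
1164 > 852 → abundant

s(852) = 1164 (abundant)


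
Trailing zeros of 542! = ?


floor(542/5) = 108
floor(542/25) = 21
floor(542/125) = 4
Total = 133

133 trailing zeros


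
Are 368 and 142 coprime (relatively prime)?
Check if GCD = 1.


Euclidean algorithm:
368 = 2 * 142 + 84
142 = 1 * 84 + 58
84 = 1 * 58 + 26
58 = 2 * 26 + 6
26 = 4 * 6 + 2
6 = 3 * 2 + 0
GCD(368, 142) = 2

No, not coprime (GCD = 2)


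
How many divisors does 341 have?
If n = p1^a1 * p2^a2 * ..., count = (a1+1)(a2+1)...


341 = 11^1 × 31^1
d(341) = (1+1) × (1+1) = 4

4 divisors


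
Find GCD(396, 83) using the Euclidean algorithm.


396 = 4 * 83 + 64
83 = 1 * 64 + 19
64 = 3 * 19 + 7
19 = 2 * 7 + 5
7 = 1 * 5 + 2
5 = 2 * 2 + 1
2 = 2 * 1 + 0
GCD = 1


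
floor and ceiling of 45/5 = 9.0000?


45/5 = 9.0000
floor = 9
ceil = 9

floor = 9, ceil = 9


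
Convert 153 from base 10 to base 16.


153 (base 10) = 153 (decimal)
153 (decimal) = 99 (base 16)


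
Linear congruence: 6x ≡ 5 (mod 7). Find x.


GCD(6, 7) = 1, unique solution
a^(-1) mod 7 = 6
x = 6 * 5 mod 7 = 2

x ≡ 2 (mod 7)


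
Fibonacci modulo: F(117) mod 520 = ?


F(k) mod 520 for k=1..117:
1, 1, 2, 3, 5, 8, 13, 21, 34, 55, 89, 144, 233, 377, 90, 467, 37, 504, 21, 5, 26, 31, 57, 88, 145, 233, 378, 91, 469, 40, 509, 29, 18, 47, 65, 112, 177, 289, 466, 235, 181, 416, 77, 493, 50, 23, 73, 96, 169, 265, 434, 179, 93, 272, 365, 117, 482, 79, 41, 120, 161, 281, 442, 203, 125, 328, 453, 261, 194, 455, 129, 64, 193, 257, 450, 187, 117, 304, 421, 205, 106, 311, 417, 208, 105, 313, 418, 211, 109, 320, 429, 229, 138, 367, 505, 352, 337, 169, 506, 155, 141, 296, 437, 213, 130, 343, 473, 296, 249, 25, 274, 299, 53, 352, 405, 237, 122
F(117) mod 520 = 122


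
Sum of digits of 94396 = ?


9 + 4 + 3 + 9 + 6 = 31


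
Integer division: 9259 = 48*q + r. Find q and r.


9259 = 48 * 192 + 43
Check: 9216 + 43 = 9259

q = 192, r = 43


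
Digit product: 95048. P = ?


9 × 5 × 0 × 4 × 8 = 0


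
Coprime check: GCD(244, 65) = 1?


Euclidean algorithm:
244 = 3 * 65 + 49
65 = 1 * 49 + 16
49 = 3 * 16 + 1
16 = 16 * 1 + 0
GCD(244, 65) = 1

Yes, coprime (GCD = 1)


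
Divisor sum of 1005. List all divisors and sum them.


Divisors of 1005: 1, 3, 5, 15, 67, 201, 335, 1005
Sum = 1 + 3 + 5 + 15 + 67 + 201 + 335 + 1005 = 1632

σ(1005) = 1632


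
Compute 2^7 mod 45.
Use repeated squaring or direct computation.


2^1 mod 45 = 2
2^2 mod 45 = 4
2^3 mod 45 = 8
2^4 mod 45 = 16
2^5 mod 45 = 32
2^6 mod 45 = 19
2^7 mod 45 = 38


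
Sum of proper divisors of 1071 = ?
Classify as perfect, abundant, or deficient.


Proper divisors: 1, 3, 7, 9, 17, 21, 51, 63, 119, 153, 357
Sum = 1 + 3 + 7 + 9 + 17 + 21 + 51 + 63 + 119 + 153 + 357 = 801
801 < 1071 → deficient

s(1071) = 801 (deficient)


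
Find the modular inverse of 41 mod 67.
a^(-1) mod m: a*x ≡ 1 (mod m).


Use the extended Euclidean algorithm on (67, 41); each row r = 67*s + 41*t:
r=67, s=1, t=0
r=41, s=0, t=1
q=1: r=26, s=1, t=-1   [67*(1) + 41*(-1) = 26]
q=1: r=15, s=-1, t=2   [67*(-1) + 41*(2) = 15]
q=1: r=11, s=2, t=-3   [67*(2) + 41*(-3) = 11]
q=1: r=4, s=-3, t=5   [67*(-3) + 41*(5) = 4]
q=2: r=3, s=8, t=-13   [67*(8) + 41*(-13) = 3]
q=1: r=1, s=-11, t=18   [67*(-11) + 41*(18) = 1]
q=3: r=0, s=41, t=-67   [67*(41) + 41*(-67) = 0]
GCD = 1 with t = 18, so 41*(18) ≡ 1 (mod 67)
Inverse = 18 mod 67 = 18
Check: 41 * 18 = 738 ≡ 1 (mod 67)

41^(-1) ≡ 18 (mod 67)


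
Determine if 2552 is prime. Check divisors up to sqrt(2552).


2552 / 2 = 1276 (exact division)
2552 is NOT prime.

No, 2552 is not prime


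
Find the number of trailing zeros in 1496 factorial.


floor(1496/5) = 299
floor(1496/25) = 59
floor(1496/125) = 11
floor(1496/625) = 2
Total = 371

371 trailing zeros


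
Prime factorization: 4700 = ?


4700 / 2 = 2350
2350 / 2 = 1175
1175 / 5 = 235
235 / 5 = 47
47 / 47 = 1
4700 = 2^2 × 5^2 × 47


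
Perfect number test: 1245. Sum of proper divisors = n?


Proper divisors of 1245: 1, 3, 5, 15, 83, 249, 415
Sum = 1 + 3 + 5 + 15 + 83 + 249 + 415 = 771

No, 1245 is not perfect (771 ≠ 1245)


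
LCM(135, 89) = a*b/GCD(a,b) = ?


GCD(135, 89) = 1
LCM = 135*89/1 = 12015/1 = 12015

LCM = 12015


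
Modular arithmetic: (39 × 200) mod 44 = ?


39 × 200 = 7800
7800 mod 44 = 12


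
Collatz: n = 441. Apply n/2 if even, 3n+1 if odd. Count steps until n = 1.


441 → 1324 → 662 → 331 → 994 → 497 → 1492 → 746 → 373 → 1120 → 560 → 280 → 140 → 70 → 35 → 106 → 53 → 160 → 80 → 40 → 20 → 10 → 5 → 16 → 8 → 4 → 2 → 1
Total steps = 27

27 steps


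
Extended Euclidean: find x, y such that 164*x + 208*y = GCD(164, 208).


Tabular extended Euclidean (each row: r = 164*s + 208*t):
r=164, s=1, t=0
r=208, s=0, t=1
q=0: r=164, s=1, t=0   [164*(1) + 208*(0) = 164]
q=1: r=44, s=-1, t=1   [164*(-1) + 208*(1) = 44]
q=3: r=32, s=4, t=-3   [164*(4) + 208*(-3) = 32]
q=1: r=12, s=-5, t=4   [164*(-5) + 208*(4) = 12]
q=2: r=8, s=14, t=-11   [164*(14) + 208*(-11) = 8]
q=1: r=4, s=-19, t=15   [164*(-19) + 208*(15) = 4]
q=2: r=0, s=52, t=-41   [164*(52) + 208*(-41) = 0]
GCD = 4; from the row with r=4: x=-19, y=15
Check: 164*(-19) + 208*(15) = -3116 + 3120 = 4

GCD = 4, x = -19, y = 15


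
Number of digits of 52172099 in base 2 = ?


52172099 in base 2 = 11000111000001010101000011
Number of digits = 26

26 digits (base 2)


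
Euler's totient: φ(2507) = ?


2507 = 23 × 109
Prime factors: 23, 109
φ(2507) = 2507 × (1-1/23) × (1-1/109)
= 2507 × 22/23 × 108/109 = 2376

φ(2507) = 2376


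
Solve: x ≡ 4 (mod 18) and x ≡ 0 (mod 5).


M = 18*5 = 90
M1 = M/18 = 5, M2 = M/5 = 18
M1^(-1) mod 18 = 11, M2^(-1) mod 5 = 2
x = 4*5*11 + 0*18*2 = 220
220 mod 90 = 40
Check: 40 mod 18 = 4 ✓, 40 mod 5 = 0 ✓

x ≡ 40 (mod 90)


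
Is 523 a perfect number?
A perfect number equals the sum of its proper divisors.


Proper divisors of 523: 1
Sum = 1 = 1

No, 523 is not perfect (1 ≠ 523)


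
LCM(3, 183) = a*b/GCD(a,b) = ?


GCD(3, 183) = 3
LCM = 3*183/3 = 549/3 = 183

LCM = 183


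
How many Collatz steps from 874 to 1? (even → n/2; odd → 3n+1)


874 → 437 → 1312 → 656 → 328 → 164 → 82 → 41 → 124 → 62 → 31 → 94 → 47 → 142 → 71 → 214 → 107 → 322 → 161 → 484 → 242 → 121 → 364 → 182 → 91 → 274 → 137 → 412 → 206 → 103 → 310 → 155 → 466 → 233 → 700 → 350 → 175 → 526 → 263 → 790 → 395 → 1186 → 593 → 1780 → 890 → 445 → 1336 → 668 → 334 → 167 → 502 → 251 → 754 → 377 → 1132 → 566 → 283 → 850 → 425 → 1276 → 638 → 319 → 958 → 479 → 1438 → 719 → 2158 → 1079 → 3238 → 1619 → 4858 → 2429 → 7288 → 3644 → 1822 → 911 → 2734 → 1367 → 4102 → 2051 → 6154 → 3077 → 9232 → 4616 → 2308 → 1154 → 577 → 1732 → 866 → 433 → 1300 → 650 → 325 → 976 → 488 → 244 → 122 → 61 → 184 → 92 → 46 → 23 → 70 → 35 → 106 → 53 → 160 → 80 → 40 → 20 → 10 → 5 → 16 → 8 → 4 → 2 → 1
Total steps = 116

116 steps


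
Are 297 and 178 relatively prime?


Euclidean algorithm:
297 = 1 * 178 + 119
178 = 1 * 119 + 59
119 = 2 * 59 + 1
59 = 59 * 1 + 0
GCD(297, 178) = 1

Yes, coprime (GCD = 1)


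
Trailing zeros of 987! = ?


floor(987/5) = 197
floor(987/25) = 39
floor(987/125) = 7
floor(987/625) = 1
Total = 244

244 trailing zeros


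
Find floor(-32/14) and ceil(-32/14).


-32/14 = -2.2857
floor = -3
ceil = -2

floor = -3, ceil = -2


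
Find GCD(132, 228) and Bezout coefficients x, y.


Tabular extended Euclidean (each row: r = 132*s + 228*t):
r=132, s=1, t=0
r=228, s=0, t=1
q=0: r=132, s=1, t=0   [132*(1) + 228*(0) = 132]
q=1: r=96, s=-1, t=1   [132*(-1) + 228*(1) = 96]
q=1: r=36, s=2, t=-1   [132*(2) + 228*(-1) = 36]
q=2: r=24, s=-5, t=3   [132*(-5) + 228*(3) = 24]
q=1: r=12, s=7, t=-4   [132*(7) + 228*(-4) = 12]
q=2: r=0, s=-19, t=11   [132*(-19) + 228*(11) = 0]
GCD = 12; from the row with r=12: x=7, y=-4
Check: 132*(7) + 228*(-4) = 924 - 912 = 12

GCD = 12, x = 7, y = -4


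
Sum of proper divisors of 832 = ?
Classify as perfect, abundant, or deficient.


Proper divisors: 1, 2, 4, 8, 13, 16, 26, 32, 52, 64, 104, 208, 416
Sum = 1 + 2 + 4 + 8 + 13 + 16 + 26 + 32 + 52 + 64 + 104 + 208 + 416 = 946
946 > 832 → abundant

s(832) = 946 (abundant)


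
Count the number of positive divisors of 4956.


4956 = 2^2 × 3^1 × 7^1 × 59^1
d(4956) = (2+1) × (1+1) × (1+1) × (1+1) = 24

24 divisors


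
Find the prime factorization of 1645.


1645 / 5 = 329
329 / 7 = 47
47 / 47 = 1
1645 = 5 × 7 × 47


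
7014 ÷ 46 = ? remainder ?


7014 = 46 * 152 + 22
Check: 6992 + 22 = 7014

q = 152, r = 22


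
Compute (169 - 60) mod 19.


169 - 60 = 109
109 mod 19 = 14


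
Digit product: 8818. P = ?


8 × 8 × 1 × 8 = 512


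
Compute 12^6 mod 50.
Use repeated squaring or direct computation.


12^1 mod 50 = 12
12^2 mod 50 = 44
12^3 mod 50 = 28
12^4 mod 50 = 36
12^5 mod 50 = 32
12^6 mod 50 = 34


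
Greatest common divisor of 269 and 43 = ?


269 = 6 * 43 + 11
43 = 3 * 11 + 10
11 = 1 * 10 + 1
10 = 10 * 1 + 0
GCD = 1


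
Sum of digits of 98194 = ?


9 + 8 + 1 + 9 + 4 = 31


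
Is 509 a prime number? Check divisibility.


Check divisors up to sqrt(509) = 22.5610
No divisors found.
509 is prime.

Yes, 509 is prime


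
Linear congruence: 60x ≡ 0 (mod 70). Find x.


GCD(60, 70) = 10 divides 0
Divide: 6x ≡ 0 (mod 7)
x ≡ 0 (mod 7)


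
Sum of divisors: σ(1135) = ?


Divisors of 1135: 1, 5, 227, 1135
Sum = 1 + 5 + 227 + 1135 = 1368

σ(1135) = 1368


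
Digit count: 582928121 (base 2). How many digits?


582928121 in base 2 = 100010101111101100011011111001
Number of digits = 30

30 digits (base 2)


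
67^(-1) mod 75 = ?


Use the extended Euclidean algorithm on (75, 67); each row r = 75*s + 67*t:
r=75, s=1, t=0
r=67, s=0, t=1
q=1: r=8, s=1, t=-1   [75*(1) + 67*(-1) = 8]
q=8: r=3, s=-8, t=9   [75*(-8) + 67*(9) = 3]
q=2: r=2, s=17, t=-19   [75*(17) + 67*(-19) = 2]
q=1: r=1, s=-25, t=28   [75*(-25) + 67*(28) = 1]
q=2: r=0, s=67, t=-75   [75*(67) + 67*(-75) = 0]
GCD = 1 with t = 28, so 67*(28) ≡ 1 (mod 75)
Inverse = 28 mod 75 = 28
Check: 67 * 28 = 1876 ≡ 1 (mod 75)

67^(-1) ≡ 28 (mod 75)
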